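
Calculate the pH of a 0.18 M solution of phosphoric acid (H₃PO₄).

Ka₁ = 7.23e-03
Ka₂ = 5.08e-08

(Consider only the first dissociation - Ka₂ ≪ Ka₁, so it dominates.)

First dissociation dominates. From Ka₁ = [H⁺][HA⁻]/[H₂A], x² + Ka₁·x − Ka₁·C = 0 with C = 0.18 M and Ka₁ = 7.23e-03. Solving: [H⁺] = (−Ka₁ + √(Ka₁² + 4·Ka₁·C)) / 2 = 3.2641e-02 M. pH = -log(3.2641e-02) = 1.49.

pH = 1.49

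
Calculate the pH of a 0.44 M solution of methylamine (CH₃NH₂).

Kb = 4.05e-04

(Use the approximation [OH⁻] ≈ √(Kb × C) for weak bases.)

[OH⁻] = √(Kb × C) = √(4.05e-04 × 0.44) = 1.3349e-02. pOH = 1.87, pH = 14 - pOH

pH = 12.13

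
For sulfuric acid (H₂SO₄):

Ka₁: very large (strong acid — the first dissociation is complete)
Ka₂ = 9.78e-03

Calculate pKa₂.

pKa₂ = -log(Ka₂) = -log(9.78e-03) = 2.01.

pK_{a2} = 2.01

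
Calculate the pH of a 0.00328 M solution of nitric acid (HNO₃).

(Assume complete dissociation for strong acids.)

[H⁺] = 0.00328 M for strong acid. pH = -log[H⁺] = -log(0.00328)

pH = 2.48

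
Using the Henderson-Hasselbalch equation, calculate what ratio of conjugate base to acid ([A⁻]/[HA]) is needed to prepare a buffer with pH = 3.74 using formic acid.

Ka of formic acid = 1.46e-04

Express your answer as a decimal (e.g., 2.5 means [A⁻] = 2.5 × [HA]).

pKa = -log(1.46e-04) = 3.8356. pH = pKa + log([A⁻]/[HA]), so log([A⁻]/[HA]) = pH − pKa = 3.74 − 3.8356 = -0.0956. [A⁻]/[HA] = 10^(-0.0956) = 0.802

[A⁻]/[HA] = 0.802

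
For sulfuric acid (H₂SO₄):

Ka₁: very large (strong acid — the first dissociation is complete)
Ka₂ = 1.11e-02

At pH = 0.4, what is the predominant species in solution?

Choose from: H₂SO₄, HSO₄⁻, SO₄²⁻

The first dissociation is complete, so H₂SO₄ itself is never the predominant species in water; pKa₂ = -log(1.11e-02) = 1.95. For a polyprotic acid the predominant species crosses at each pKa: below pKa_n the protonated form dominates, above it the deprotonated form does. At pH = 0.4, the predominant species is HSO₄⁻.

HSO₄⁻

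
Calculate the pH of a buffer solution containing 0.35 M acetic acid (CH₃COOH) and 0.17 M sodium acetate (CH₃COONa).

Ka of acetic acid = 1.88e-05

pKa = -log(1.88e-05) = 4.73. pH = pKa + log([A⁻]/[HA]) = 4.73 + log(0.17/0.35)

pH = 4.41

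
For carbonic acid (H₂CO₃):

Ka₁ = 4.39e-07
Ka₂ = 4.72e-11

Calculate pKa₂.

pKa₂ = -log(Ka₂) = -log(4.72e-11) = 10.33.

pK_{a2} = 10.33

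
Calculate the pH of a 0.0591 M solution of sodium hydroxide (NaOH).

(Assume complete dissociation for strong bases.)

[OH⁻] = 0.0591 M for strong base. pOH = -log[OH⁻] = 1.23, pH = 14 - pOH

pH = 12.77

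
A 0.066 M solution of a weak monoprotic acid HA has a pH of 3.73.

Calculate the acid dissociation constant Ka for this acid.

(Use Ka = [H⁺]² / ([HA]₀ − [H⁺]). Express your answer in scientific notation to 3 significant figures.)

[H⁺] = 10^(−pH) = 10^(−3.73) = 1.862e-04 M. For HA ⇌ H⁺ + A⁻, Ka = [H⁺][A⁻]/[HA] = [H⁺]² / ([HA]₀ − [H⁺]) = (1.862e-04)² / (0.066 − 1.862e-04) = 5.27e-07.

K_a = 5.27e-07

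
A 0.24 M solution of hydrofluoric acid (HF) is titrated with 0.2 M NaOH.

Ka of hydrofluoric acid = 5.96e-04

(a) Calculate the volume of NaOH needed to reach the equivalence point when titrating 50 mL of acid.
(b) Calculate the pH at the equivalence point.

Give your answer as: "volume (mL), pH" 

moles acid = 0.24 × 50/1000 = 0.012 mol; V_base = moles/0.2 × 1000 = 60.0 mL. At equivalence only the conjugate base is present: [A⁻] = 0.012/0.110 = 1.0909e-01 M. Kb = Kw/Ka = 1.68e-11; [OH⁻] = √(Kb × [A⁻]) = 1.3529e-06; pOH = 5.87; pH = 14 - pOH = 8.13.

V = 60.0 mL, pH = 8.13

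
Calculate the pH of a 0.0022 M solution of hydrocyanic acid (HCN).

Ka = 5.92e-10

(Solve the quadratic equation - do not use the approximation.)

x² + Ka×x - Ka×C = 0. Using quadratic formula: [H⁺] = 1.1409e-06

pH = 5.94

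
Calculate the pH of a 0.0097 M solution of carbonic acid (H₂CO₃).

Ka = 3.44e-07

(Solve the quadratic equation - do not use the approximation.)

x² + Ka×x - Ka×C = 0. Using quadratic formula: [H⁺] = 5.7593e-05

pH = 4.24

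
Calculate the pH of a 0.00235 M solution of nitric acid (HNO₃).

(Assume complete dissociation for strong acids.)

[H⁺] = 0.00235 M for strong acid. pH = -log[H⁺] = -log(0.00235)

pH = 2.63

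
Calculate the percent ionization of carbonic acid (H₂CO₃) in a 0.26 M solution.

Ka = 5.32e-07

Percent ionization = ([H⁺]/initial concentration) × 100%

Using Ka equilibrium: x² + Ka×x - Ka×C = 0. Solving: [H⁺] = 3.7165e-04. Percent = (3.7165e-04/0.26) × 100

Percent ionization = 0.143%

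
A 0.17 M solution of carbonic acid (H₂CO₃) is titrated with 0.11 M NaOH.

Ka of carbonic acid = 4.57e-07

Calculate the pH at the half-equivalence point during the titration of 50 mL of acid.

At half-equivalence [HA] = [A⁻], so Henderson-Hasselbalch gives pH = pKa = -log(4.57e-07) = 6.34.

pH = pKa = 6.34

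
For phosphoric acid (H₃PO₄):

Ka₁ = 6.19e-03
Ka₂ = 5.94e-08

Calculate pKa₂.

pKa₂ = -log(Ka₂) = -log(5.94e-08) = 7.23.

pK_{a2} = 7.23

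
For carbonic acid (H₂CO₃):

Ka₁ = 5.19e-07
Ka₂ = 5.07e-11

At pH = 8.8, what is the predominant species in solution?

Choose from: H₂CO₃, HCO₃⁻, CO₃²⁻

pKa₁ = 6.28, pKa₂ = 10.29. For a polyprotic acid the predominant species crosses at each pKa: below pKa_n the protonated form dominates, above it the deprotonated form does. At pH = 8.8, the predominant species is HCO₃⁻.

HCO₃⁻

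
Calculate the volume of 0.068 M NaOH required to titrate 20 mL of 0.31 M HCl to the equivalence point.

At equivalence: moles acid = moles base. moles HCl = 0.31 × 20/1000 = 0.0062 mol. V_base = moles / 0.068 × 1000 = 91.2 mL.

V_{base} = 91.2 mL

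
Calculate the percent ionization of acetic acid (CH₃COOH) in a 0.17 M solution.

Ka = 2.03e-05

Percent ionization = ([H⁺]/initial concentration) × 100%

Using Ka equilibrium: x² + Ka×x - Ka×C = 0. Solving: [H⁺] = 1.8476e-03. Percent = (1.8476e-03/0.17) × 100

Percent ionization = 1.09%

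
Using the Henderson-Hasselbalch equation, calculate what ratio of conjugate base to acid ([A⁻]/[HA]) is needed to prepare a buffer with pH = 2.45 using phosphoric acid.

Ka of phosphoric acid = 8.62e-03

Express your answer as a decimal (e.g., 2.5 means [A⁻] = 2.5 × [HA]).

pKa = -log(8.62e-03) = 2.0645. pH = pKa + log([A⁻]/[HA]), so log([A⁻]/[HA]) = pH − pKa = 2.45 − 2.0645 = 0.3855. [A⁻]/[HA] = 10^(0.3855) = 2.43

[A⁻]/[HA] = 2.43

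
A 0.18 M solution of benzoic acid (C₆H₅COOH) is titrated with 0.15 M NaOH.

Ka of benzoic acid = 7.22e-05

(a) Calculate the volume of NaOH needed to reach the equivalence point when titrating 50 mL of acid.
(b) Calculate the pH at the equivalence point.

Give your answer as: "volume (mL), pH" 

moles acid = 0.18 × 50/1000 = 0.009 mol; V_base = moles/0.15 × 1000 = 60.0 mL. At equivalence only the conjugate base is present: [A⁻] = 0.009/0.110 = 8.1818e-02 M. Kb = Kw/Ka = 1.39e-10; [OH⁻] = √(Kb × [A⁻]) = 3.3663e-06; pOH = 5.47; pH = 14 - pOH = 8.53.

V = 60.0 mL, pH = 8.53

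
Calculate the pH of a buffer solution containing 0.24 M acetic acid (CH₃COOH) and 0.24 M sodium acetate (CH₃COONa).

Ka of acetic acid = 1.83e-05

pKa = -log(1.83e-05) = 4.74. pH = pKa + log([A⁻]/[HA]) = 4.74 + log(0.24/0.24)

pH = 4.74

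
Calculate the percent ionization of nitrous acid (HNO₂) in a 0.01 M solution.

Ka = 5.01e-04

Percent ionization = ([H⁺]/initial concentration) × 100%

Using Ka equilibrium: x² + Ka×x - Ka×C = 0. Solving: [H⁺] = 2.0018e-03. Percent = (2.0018e-03/0.01) × 100

Percent ionization = 20%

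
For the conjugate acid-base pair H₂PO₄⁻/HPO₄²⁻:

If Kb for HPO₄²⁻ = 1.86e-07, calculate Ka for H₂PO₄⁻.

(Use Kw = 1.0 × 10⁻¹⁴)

For a conjugate pair Ka × Kb = Kw, so Ka = Kw/Kb = 1.0 × 10⁻¹⁴ / 1.86e-07 = 5.38e-08.

K_a = 5.38e-08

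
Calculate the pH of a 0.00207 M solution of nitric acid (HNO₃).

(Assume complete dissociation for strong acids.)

[H⁺] = 0.00207 M for strong acid. pH = -log[H⁺] = -log(0.00207)

pH = 2.68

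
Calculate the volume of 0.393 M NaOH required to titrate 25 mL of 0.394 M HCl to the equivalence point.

At equivalence: moles acid = moles base. moles HCl = 0.394 × 25/1000 = 0.00985 mol. V_base = moles / 0.393 × 1000 = 25.1 mL.

V_{base} = 25.1 mL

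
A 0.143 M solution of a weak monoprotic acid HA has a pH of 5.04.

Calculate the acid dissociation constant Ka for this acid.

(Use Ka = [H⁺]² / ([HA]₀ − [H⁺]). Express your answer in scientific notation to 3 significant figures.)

[H⁺] = 10^(−pH) = 10^(−5.04) = 9.120e-06 M. For HA ⇌ H⁺ + A⁻, Ka = [H⁺][A⁻]/[HA] = [H⁺]² / ([HA]₀ − [H⁺]) = (9.120e-06)² / (0.143 − 9.120e-06) = 5.82e-10.

K_a = 5.82e-10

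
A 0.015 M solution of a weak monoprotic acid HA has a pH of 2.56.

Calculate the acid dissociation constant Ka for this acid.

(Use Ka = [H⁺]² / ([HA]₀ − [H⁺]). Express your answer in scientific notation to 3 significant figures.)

[H⁺] = 10^(−pH) = 10^(−2.56) = 2.754e-03 M. For HA ⇌ H⁺ + A⁻, Ka = [H⁺][A⁻]/[HA] = [H⁺]² / ([HA]₀ − [H⁺]) = (2.754e-03)² / (0.015 − 2.754e-03) = 6.19e-04.

K_a = 6.19e-04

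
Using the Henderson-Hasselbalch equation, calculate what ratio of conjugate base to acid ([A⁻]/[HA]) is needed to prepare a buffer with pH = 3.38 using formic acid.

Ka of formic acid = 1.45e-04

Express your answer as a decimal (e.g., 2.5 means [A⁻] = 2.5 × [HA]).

pKa = -log(1.45e-04) = 3.8386. pH = pKa + log([A⁻]/[HA]), so log([A⁻]/[HA]) = pH − pKa = 3.38 − 3.8386 = -0.4586. [A⁻]/[HA] = 10^(-0.4586) = 0.348

[A⁻]/[HA] = 0.348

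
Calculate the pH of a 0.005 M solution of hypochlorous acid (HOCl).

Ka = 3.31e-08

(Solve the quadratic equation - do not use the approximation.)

x² + Ka×x - Ka×C = 0. Using quadratic formula: [H⁺] = 1.2848e-05

pH = 4.89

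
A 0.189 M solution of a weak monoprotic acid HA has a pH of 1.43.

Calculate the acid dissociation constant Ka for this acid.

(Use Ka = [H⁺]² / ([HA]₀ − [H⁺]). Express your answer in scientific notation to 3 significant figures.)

[H⁺] = 10^(−pH) = 10^(−1.43) = 3.715e-02 M. For HA ⇌ H⁺ + A⁻, Ka = [H⁺][A⁻]/[HA] = [H⁺]² / ([HA]₀ − [H⁺]) = (3.715e-02)² / (0.189 − 3.715e-02) = 9.09e-03.

K_a = 9.09e-03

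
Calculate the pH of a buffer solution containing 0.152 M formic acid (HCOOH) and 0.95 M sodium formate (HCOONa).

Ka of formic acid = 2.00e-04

pKa = -log(2.00e-04) = 3.70. pH = pKa + log([A⁻]/[HA]) = 3.70 + log(0.95/0.152)

pH = 4.49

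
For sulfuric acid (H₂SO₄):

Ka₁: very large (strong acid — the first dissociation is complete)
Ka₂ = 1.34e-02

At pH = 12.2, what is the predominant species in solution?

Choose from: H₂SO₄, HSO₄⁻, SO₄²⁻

The first dissociation is complete, so H₂SO₄ itself is never the predominant species in water; pKa₂ = -log(1.34e-02) = 1.87. For a polyprotic acid the predominant species crosses at each pKa: below pKa_n the protonated form dominates, above it the deprotonated form does. At pH = 12.2, the predominant species is SO₄²⁻.

SO₄²⁻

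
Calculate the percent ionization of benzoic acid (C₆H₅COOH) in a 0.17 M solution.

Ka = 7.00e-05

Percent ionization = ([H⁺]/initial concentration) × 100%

Using Ka equilibrium: x² + Ka×x - Ka×C = 0. Solving: [H⁺] = 3.4148e-03. Percent = (3.4148e-03/0.17) × 100

Percent ionization = 2.01%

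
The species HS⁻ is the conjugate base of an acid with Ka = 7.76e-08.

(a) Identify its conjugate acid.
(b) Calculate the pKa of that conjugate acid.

(a) The conjugate acid is formed by adding one H⁺ to HS⁻, giving H₂S. (b) pKa = -log(Ka) = -log(7.76e-08) = 7.11.

Conjugate acid: H₂S; pK_a = 7.11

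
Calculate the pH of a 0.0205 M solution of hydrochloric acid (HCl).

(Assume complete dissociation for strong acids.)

[H⁺] = 0.0205 M for strong acid. pH = -log[H⁺] = -log(0.0205)

pH = 1.69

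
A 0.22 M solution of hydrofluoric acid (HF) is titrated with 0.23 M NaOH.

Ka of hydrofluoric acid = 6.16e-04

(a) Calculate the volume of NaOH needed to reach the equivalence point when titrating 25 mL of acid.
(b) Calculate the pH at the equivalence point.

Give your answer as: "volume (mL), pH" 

moles acid = 0.22 × 25/1000 = 0.0055 mol; V_base = moles/0.23 × 1000 = 23.9 mL. At equivalence only the conjugate base is present: [A⁻] = 0.0055/0.049 = 1.1244e-01 M. Kb = Kw/Ka = 1.62e-11; [OH⁻] = √(Kb × [A⁻]) = 1.3511e-06; pOH = 5.87; pH = 14 - pOH = 8.13.

V = 23.9 mL, pH = 8.13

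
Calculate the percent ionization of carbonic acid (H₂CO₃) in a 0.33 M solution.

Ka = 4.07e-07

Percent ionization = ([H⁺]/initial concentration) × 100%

Using Ka equilibrium: x² + Ka×x - Ka×C = 0. Solving: [H⁺] = 3.6628e-04. Percent = (3.6628e-04/0.33) × 100

Percent ionization = 0.111%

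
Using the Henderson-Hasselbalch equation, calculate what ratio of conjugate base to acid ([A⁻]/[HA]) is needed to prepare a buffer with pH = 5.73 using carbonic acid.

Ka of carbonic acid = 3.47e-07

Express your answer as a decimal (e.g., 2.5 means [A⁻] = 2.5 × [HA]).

pKa = -log(3.47e-07) = 6.4597. pH = pKa + log([A⁻]/[HA]), so log([A⁻]/[HA]) = pH − pKa = 5.73 − 6.4597 = -0.7297. [A⁻]/[HA] = 10^(-0.7297) = 0.186

[A⁻]/[HA] = 0.186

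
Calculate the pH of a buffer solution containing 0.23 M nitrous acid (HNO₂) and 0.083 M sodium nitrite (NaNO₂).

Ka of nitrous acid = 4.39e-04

pKa = -log(4.39e-04) = 3.36. pH = pKa + log([A⁻]/[HA]) = 3.36 + log(0.083/0.23)

pH = 2.91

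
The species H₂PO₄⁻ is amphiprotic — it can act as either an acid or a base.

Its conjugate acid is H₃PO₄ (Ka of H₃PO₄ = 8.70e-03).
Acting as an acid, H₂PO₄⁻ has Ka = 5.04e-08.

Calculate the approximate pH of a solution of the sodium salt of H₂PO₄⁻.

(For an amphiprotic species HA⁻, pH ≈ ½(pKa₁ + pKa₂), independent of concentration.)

pKa₁ = -log(8.70e-03) = 2.06; pKa₂ = -log(5.04e-08) = 7.30. For an amphiprotic species, pH ≈ ½(pKa₁ + pKa₂) = ½(2.06 + 7.30) = 4.68.

pH = 4.68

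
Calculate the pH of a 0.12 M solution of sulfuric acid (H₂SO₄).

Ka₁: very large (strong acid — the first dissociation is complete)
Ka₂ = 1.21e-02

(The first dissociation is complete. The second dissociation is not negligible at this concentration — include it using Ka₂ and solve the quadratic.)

First dissociation is complete: [H⁺]₀ = [HSO₄⁻]₀ = C = 0.12 M. Second dissociation HSO₄⁻ ⇌ H⁺ + SO₄²⁻: let x = [SO₄²⁻]. Ka₂ = (C + x)·x / (C − x) = 1.21e-02 → x² + (C + Ka₂)·x − Ka₂·C = 0 → x² + 0.13210·x − 1.452e-03 = 0. x = (−0.13210 + √(0.13210² + 4 × 1.452e-03)) / 2 = 1.0204e-02 M. [H⁺] = C + x = 0.12 + 1.0204e-02 = 1.3020e-01 M. pH = -log(1.3020e-01) = 0.89.

pH = 0.89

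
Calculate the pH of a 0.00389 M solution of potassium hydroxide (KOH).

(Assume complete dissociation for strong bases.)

[OH⁻] = 0.00389 M for strong base. pOH = -log[OH⁻] = 2.41, pH = 14 - pOH

pH = 11.59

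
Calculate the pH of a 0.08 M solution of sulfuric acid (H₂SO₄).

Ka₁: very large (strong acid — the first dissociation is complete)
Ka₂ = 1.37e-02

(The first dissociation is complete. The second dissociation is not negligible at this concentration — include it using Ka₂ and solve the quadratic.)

First dissociation is complete: [H⁺]₀ = [HSO₄⁻]₀ = C = 0.08 M. Second dissociation HSO₄⁻ ⇌ H⁺ + SO₄²⁻: let x = [SO₄²⁻]. Ka₂ = (C + x)·x / (C − x) = 1.37e-02 → x² + (C + Ka₂)·x − Ka₂·C = 0 → x² + 0.09370·x − 1.096e-03 = 0. x = (−0.09370 + √(0.09370² + 4 × 1.096e-03)) / 2 = 1.0517e-02 M. [H⁺] = C + x = 0.08 + 1.0517e-02 = 9.0517e-02 M. pH = -log(9.0517e-02) = 1.04.

pH = 1.04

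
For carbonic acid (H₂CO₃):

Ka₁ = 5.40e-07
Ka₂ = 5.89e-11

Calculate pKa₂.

pKa₂ = -log(Ka₂) = -log(5.89e-11) = 10.23.

pK_{a2} = 10.23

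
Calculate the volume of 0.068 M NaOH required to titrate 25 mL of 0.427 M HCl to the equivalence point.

At equivalence: moles acid = moles base. moles HCl = 0.427 × 25/1000 = 0.01067 mol. V_base = moles / 0.068 × 1000 = 157.0 mL.

V_{base} = 157.0 mL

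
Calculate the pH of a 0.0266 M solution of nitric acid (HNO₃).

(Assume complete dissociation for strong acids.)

[H⁺] = 0.0266 M for strong acid. pH = -log[H⁺] = -log(0.0266)

pH = 1.58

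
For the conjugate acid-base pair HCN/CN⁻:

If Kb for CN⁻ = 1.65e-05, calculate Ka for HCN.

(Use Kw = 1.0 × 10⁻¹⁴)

For a conjugate pair Ka × Kb = Kw, so Ka = Kw/Kb = 1.0 × 10⁻¹⁴ / 1.65e-05 = 6.06e-10.

K_a = 6.06e-10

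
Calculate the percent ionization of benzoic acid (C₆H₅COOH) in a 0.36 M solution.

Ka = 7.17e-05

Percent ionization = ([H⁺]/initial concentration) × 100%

Using Ka equilibrium: x² + Ka×x - Ka×C = 0. Solving: [H⁺] = 5.0448e-03. Percent = (5.0448e-03/0.36) × 100

Percent ionization = 1.4%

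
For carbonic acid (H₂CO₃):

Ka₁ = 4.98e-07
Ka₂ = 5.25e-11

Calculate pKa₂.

pKa₂ = -log(Ka₂) = -log(5.25e-11) = 10.28.

pK_{a2} = 10.28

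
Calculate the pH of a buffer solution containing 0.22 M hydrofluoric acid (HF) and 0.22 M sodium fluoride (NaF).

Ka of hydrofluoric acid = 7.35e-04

pKa = -log(7.35e-04) = 3.13. pH = pKa + log([A⁻]/[HA]) = 3.13 + log(0.22/0.22)

pH = 3.13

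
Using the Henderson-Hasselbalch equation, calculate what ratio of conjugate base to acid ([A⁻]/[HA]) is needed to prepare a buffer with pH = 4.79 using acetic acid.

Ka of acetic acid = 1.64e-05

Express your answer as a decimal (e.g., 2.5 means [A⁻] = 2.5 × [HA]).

pKa = -log(1.64e-05) = 4.7852. pH = pKa + log([A⁻]/[HA]), so log([A⁻]/[HA]) = pH − pKa = 4.79 − 4.7852 = 0.0048. [A⁻]/[HA] = 10^(0.0048) = 1.01

[A⁻]/[HA] = 1.01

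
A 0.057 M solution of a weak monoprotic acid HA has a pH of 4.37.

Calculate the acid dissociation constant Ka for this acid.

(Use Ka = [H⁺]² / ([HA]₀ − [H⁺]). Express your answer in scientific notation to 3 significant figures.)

[H⁺] = 10^(−pH) = 10^(−4.37) = 4.266e-05 M. For HA ⇌ H⁺ + A⁻, Ka = [H⁺][A⁻]/[HA] = [H⁺]² / ([HA]₀ − [H⁺]) = (4.266e-05)² / (0.057 − 4.266e-05) = 3.19e-08.

K_a = 3.19e-08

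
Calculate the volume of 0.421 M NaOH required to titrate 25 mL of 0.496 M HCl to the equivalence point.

At equivalence: moles acid = moles base. moles HCl = 0.496 × 25/1000 = 0.0124 mol. V_base = moles / 0.421 × 1000 = 29.5 mL.

V_{base} = 29.5 mL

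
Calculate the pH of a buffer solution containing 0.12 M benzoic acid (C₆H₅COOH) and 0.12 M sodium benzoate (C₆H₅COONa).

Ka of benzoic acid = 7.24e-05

pKa = -log(7.24e-05) = 4.14. pH = pKa + log([A⁻]/[HA]) = 4.14 + log(0.12/0.12)

pH = 4.14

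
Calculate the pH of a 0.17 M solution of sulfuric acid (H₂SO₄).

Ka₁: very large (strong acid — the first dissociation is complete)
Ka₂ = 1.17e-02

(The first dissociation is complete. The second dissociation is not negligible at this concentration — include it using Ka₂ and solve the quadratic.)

First dissociation is complete: [H⁺]₀ = [HSO₄⁻]₀ = C = 0.17 M. Second dissociation HSO₄⁻ ⇌ H⁺ + SO₄²⁻: let x = [SO₄²⁻]. Ka₂ = (C + x)·x / (C − x) = 1.17e-02 → x² + (C + Ka₂)·x − Ka₂·C = 0 → x² + 0.18170·x − 1.989e-03 = 0. x = (−0.18170 + √(0.18170² + 4 × 1.989e-03)) / 2 = 1.0356e-02 M. [H⁺] = C + x = 0.17 + 1.0356e-02 = 1.8036e-01 M. pH = -log(1.8036e-01) = 0.74.

pH = 0.74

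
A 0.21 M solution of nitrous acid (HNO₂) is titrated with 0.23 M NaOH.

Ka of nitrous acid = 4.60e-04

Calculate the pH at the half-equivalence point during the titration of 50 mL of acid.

At half-equivalence [HA] = [A⁻], so Henderson-Hasselbalch gives pH = pKa = -log(4.60e-04) = 3.34.

pH = pKa = 3.34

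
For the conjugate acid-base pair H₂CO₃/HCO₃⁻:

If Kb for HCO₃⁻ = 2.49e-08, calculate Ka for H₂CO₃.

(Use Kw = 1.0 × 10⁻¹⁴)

For a conjugate pair Ka × Kb = Kw, so Ka = Kw/Kb = 1.0 × 10⁻¹⁴ / 2.49e-08 = 4.02e-07.

K_a = 4.02e-07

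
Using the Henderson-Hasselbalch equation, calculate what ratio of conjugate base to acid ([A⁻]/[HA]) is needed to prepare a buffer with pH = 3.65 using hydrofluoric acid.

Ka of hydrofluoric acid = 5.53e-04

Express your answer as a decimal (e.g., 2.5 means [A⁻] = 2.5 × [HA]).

pKa = -log(5.53e-04) = 3.2573. pH = pKa + log([A⁻]/[HA]), so log([A⁻]/[HA]) = pH − pKa = 3.65 − 3.2573 = 0.3927. [A⁻]/[HA] = 10^(0.3927) = 2.47

[A⁻]/[HA] = 2.47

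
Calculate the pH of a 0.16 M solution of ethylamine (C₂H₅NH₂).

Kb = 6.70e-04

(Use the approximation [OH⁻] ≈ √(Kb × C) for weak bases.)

[OH⁻] = √(Kb × C) = √(6.70e-04 × 0.16) = 1.0354e-02. pOH = 1.98, pH = 14 - pOH

pH = 12.02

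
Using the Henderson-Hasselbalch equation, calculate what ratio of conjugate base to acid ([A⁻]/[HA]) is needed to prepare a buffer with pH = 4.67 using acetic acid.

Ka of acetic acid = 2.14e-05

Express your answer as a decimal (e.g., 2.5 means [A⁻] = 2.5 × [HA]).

pKa = -log(2.14e-05) = 4.6696. pH = pKa + log([A⁻]/[HA]), so log([A⁻]/[HA]) = pH − pKa = 4.67 − 4.6696 = 0.0004. [A⁻]/[HA] = 10^(0.0004) = 1.00

[A⁻]/[HA] = 1.00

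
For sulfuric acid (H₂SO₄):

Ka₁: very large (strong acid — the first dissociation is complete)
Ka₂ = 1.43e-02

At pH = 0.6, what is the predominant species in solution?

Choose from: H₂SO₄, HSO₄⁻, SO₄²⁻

The first dissociation is complete, so H₂SO₄ itself is never the predominant species in water; pKa₂ = -log(1.43e-02) = 1.84. For a polyprotic acid the predominant species crosses at each pKa: below pKa_n the protonated form dominates, above it the deprotonated form does. At pH = 0.6, the predominant species is HSO₄⁻.

HSO₄⁻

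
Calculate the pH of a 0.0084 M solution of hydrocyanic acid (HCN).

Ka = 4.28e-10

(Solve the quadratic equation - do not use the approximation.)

x² + Ka×x - Ka×C = 0. Using quadratic formula: [H⁺] = 1.8959e-06

pH = 5.72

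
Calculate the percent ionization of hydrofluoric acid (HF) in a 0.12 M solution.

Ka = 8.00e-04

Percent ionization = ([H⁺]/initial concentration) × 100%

Using Ka equilibrium: x² + Ka×x - Ka×C = 0. Solving: [H⁺] = 9.4061e-03. Percent = (9.4061e-03/0.12) × 100

Percent ionization = 7.84%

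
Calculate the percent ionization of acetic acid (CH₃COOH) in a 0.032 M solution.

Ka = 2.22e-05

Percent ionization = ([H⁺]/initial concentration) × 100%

Using Ka equilibrium: x² + Ka×x - Ka×C = 0. Solving: [H⁺] = 8.3183e-04. Percent = (8.3183e-04/0.032) × 100

Percent ionization = 2.6%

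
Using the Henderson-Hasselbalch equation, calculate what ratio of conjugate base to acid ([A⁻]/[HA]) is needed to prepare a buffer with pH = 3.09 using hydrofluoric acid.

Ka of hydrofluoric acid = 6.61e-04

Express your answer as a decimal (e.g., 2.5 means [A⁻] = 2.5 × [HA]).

pKa = -log(6.61e-04) = 3.1798. pH = pKa + log([A⁻]/[HA]), so log([A⁻]/[HA]) = pH − pKa = 3.09 − 3.1798 = -0.0898. [A⁻]/[HA] = 10^(-0.0898) = 0.813

[A⁻]/[HA] = 0.813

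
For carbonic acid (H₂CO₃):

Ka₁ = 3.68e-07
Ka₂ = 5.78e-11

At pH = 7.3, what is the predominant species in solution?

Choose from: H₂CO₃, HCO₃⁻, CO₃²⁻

pKa₁ = 6.43, pKa₂ = 10.24. For a polyprotic acid the predominant species crosses at each pKa: below pKa_n the protonated form dominates, above it the deprotonated form does. At pH = 7.3, the predominant species is HCO₃⁻.

HCO₃⁻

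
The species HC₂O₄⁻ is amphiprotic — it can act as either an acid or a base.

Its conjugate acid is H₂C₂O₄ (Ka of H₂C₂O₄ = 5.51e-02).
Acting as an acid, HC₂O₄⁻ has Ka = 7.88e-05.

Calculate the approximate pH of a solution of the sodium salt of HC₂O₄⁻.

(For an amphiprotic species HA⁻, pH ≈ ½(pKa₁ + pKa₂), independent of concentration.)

pKa₁ = -log(5.51e-02) = 1.26; pKa₂ = -log(7.88e-05) = 4.10. For an amphiprotic species, pH ≈ ½(pKa₁ + pKa₂) = ½(1.26 + 4.10) = 2.68.

pH = 2.68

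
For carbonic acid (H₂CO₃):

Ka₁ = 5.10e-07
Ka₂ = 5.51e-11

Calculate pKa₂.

pKa₂ = -log(Ka₂) = -log(5.51e-11) = 10.26.

pK_{a2} = 10.26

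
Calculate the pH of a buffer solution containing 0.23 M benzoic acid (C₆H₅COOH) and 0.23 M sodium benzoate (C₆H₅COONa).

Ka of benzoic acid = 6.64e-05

pKa = -log(6.64e-05) = 4.18. pH = pKa + log([A⁻]/[HA]) = 4.18 + log(0.23/0.23)

pH = 4.18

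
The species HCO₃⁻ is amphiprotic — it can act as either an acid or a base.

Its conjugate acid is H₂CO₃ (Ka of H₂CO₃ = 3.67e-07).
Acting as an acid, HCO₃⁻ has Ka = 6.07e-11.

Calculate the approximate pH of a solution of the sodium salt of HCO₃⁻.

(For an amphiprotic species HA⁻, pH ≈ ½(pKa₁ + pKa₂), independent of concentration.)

pKa₁ = -log(3.67e-07) = 6.44; pKa₂ = -log(6.07e-11) = 10.22. For an amphiprotic species, pH ≈ ½(pKa₁ + pKa₂) = ½(6.44 + 10.22) = 8.33.

pH = 8.33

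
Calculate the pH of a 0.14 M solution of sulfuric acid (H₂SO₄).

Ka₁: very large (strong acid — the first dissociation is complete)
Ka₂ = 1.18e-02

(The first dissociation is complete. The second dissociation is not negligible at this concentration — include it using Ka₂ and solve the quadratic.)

First dissociation is complete: [H⁺]₀ = [HSO₄⁻]₀ = C = 0.14 M. Second dissociation HSO₄⁻ ⇌ H⁺ + SO₄²⁻: let x = [SO₄²⁻]. Ka₂ = (C + x)·x / (C − x) = 1.18e-02 → x² + (C + Ka₂)·x − Ka₂·C = 0 → x² + 0.15180·x − 1.652e-03 = 0. x = (−0.15180 + √(0.15180² + 4 × 1.652e-03)) / 2 = 1.0198e-02 M. [H⁺] = C + x = 0.14 + 1.0198e-02 = 1.5020e-01 M. pH = -log(1.5020e-01) = 0.82.

pH = 0.82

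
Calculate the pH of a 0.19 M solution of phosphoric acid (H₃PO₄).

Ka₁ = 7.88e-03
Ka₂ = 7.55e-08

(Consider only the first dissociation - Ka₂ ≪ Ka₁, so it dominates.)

First dissociation dominates. From Ka₁ = [H⁺][HA⁻]/[H₂A], x² + Ka₁·x − Ka₁·C = 0 with C = 0.19 M and Ka₁ = 7.88e-03. Solving: [H⁺] = (−Ka₁ + √(Ka₁² + 4·Ka₁·C)) / 2 = 3.4954e-02 M. pH = -log(3.4954e-02) = 1.46.

pH = 1.46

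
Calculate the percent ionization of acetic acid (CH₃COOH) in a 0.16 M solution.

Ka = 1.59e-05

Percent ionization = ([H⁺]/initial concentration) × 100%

Using Ka equilibrium: x² + Ka×x - Ka×C = 0. Solving: [H⁺] = 1.5871e-03. Percent = (1.5871e-03/0.16) × 100

Percent ionization = 0.992%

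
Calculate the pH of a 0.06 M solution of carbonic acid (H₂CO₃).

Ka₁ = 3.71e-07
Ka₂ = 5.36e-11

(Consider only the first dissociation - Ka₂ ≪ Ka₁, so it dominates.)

First dissociation dominates. From Ka₁ = [H⁺][HA⁻]/[H₂A], x² + Ka₁·x − Ka₁·C = 0 with C = 0.06 M and Ka₁ = 3.71e-07. Solving: [H⁺] = (−Ka₁ + √(Ka₁² + 4·Ka₁·C)) / 2 = 1.4901e-04 M. pH = -log(1.4901e-04) = 3.83.

pH = 3.83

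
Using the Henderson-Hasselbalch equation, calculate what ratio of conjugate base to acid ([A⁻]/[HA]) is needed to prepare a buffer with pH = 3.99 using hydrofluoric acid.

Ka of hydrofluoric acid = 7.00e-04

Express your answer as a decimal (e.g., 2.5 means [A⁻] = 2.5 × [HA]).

pKa = -log(7.00e-04) = 3.1549. pH = pKa + log([A⁻]/[HA]), so log([A⁻]/[HA]) = pH − pKa = 3.99 − 3.1549 = 0.8351. [A⁻]/[HA] = 10^(0.8351) = 6.84

[A⁻]/[HA] = 6.84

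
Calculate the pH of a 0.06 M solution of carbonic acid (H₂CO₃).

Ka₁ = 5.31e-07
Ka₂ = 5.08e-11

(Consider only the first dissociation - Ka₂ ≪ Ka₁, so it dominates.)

First dissociation dominates. From Ka₁ = [H⁺][HA⁻]/[H₂A], x² + Ka₁·x − Ka₁·C = 0 with C = 0.06 M and Ka₁ = 5.31e-07. Solving: [H⁺] = (−Ka₁ + √(Ka₁² + 4·Ka₁·C)) / 2 = 1.7823e-04 M. pH = -log(1.7823e-04) = 3.75.

pH = 3.75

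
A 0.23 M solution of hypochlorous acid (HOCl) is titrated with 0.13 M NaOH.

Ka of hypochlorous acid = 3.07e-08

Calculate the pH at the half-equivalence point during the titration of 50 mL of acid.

At half-equivalence [HA] = [A⁻], so Henderson-Hasselbalch gives pH = pKa = -log(3.07e-08) = 7.51.

pH = pKa = 7.51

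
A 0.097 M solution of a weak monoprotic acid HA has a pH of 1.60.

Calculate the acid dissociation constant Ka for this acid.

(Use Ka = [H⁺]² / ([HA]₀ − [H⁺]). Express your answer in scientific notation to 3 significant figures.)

[H⁺] = 10^(−pH) = 10^(−1.60) = 2.512e-02 M. For HA ⇌ H⁺ + A⁻, Ka = [H⁺][A⁻]/[HA] = [H⁺]² / ([HA]₀ − [H⁺]) = (2.512e-02)² / (0.097 − 2.512e-02) = 8.78e-03.

K_a = 8.78e-03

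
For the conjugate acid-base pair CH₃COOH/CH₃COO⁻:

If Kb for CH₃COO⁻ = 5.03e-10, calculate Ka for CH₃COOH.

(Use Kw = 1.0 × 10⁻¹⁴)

For a conjugate pair Ka × Kb = Kw, so Ka = Kw/Kb = 1.0 × 10⁻¹⁴ / 5.03e-10 = 1.99e-05.

K_a = 1.99e-05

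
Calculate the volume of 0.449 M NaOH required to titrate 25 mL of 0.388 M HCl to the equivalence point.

At equivalence: moles acid = moles base. moles HCl = 0.388 × 25/1000 = 0.0097 mol. V_base = moles / 0.449 × 1000 = 21.6 mL.

V_{base} = 21.6 mL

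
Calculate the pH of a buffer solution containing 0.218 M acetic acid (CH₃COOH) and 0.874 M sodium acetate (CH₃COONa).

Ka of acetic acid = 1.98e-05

pKa = -log(1.98e-05) = 4.70. pH = pKa + log([A⁻]/[HA]) = 4.70 + log(0.874/0.218)

pH = 5.31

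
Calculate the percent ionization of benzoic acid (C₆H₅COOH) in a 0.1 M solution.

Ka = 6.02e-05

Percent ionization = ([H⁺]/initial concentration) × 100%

Using Ka equilibrium: x² + Ka×x - Ka×C = 0. Solving: [H⁺] = 2.4237e-03. Percent = (2.4237e-03/0.1) × 100

Percent ionization = 2.42%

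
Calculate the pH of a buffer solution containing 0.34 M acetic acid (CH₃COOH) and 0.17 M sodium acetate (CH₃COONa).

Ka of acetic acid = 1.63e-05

pKa = -log(1.63e-05) = 4.79. pH = pKa + log([A⁻]/[HA]) = 4.79 + log(0.17/0.34)

pH = 4.49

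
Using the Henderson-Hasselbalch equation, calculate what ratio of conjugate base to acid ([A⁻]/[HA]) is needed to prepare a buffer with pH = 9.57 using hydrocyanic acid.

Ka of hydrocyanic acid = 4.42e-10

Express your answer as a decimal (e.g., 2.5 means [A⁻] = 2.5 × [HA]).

pKa = -log(4.42e-10) = 9.3546. pH = pKa + log([A⁻]/[HA]), so log([A⁻]/[HA]) = pH − pKa = 9.57 − 9.3546 = 0.2154. [A⁻]/[HA] = 10^(0.2154) = 1.64

[A⁻]/[HA] = 1.64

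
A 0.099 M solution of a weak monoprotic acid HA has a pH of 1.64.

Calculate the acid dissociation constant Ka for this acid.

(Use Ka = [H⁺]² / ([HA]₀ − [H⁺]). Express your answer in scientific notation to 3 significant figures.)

[H⁺] = 10^(−pH) = 10^(−1.64) = 2.291e-02 M. For HA ⇌ H⁺ + A⁻, Ka = [H⁺][A⁻]/[HA] = [H⁺]² / ([HA]₀ − [H⁺]) = (2.291e-02)² / (0.099 − 2.291e-02) = 6.90e-03.

K_a = 6.90e-03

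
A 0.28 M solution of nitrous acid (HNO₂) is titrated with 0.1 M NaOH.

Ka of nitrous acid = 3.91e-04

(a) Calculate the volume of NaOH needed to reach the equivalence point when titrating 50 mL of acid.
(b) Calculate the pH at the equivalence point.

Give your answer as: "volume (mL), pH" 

moles acid = 0.28 × 50/1000 = 0.014 mol; V_base = moles/0.1 × 1000 = 140.0 mL. At equivalence only the conjugate base is present: [A⁻] = 0.014/0.190 = 7.3684e-02 M. Kb = Kw/Ka = 2.56e-11; [OH⁻] = √(Kb × [A⁻]) = 1.3728e-06; pOH = 5.86; pH = 14 - pOH = 8.14.

V = 140.0 mL, pH = 8.14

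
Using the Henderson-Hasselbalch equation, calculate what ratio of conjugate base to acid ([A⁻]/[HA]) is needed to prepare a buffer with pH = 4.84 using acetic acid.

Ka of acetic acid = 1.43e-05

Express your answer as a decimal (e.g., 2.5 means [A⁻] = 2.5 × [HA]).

pKa = -log(1.43e-05) = 4.8447. pH = pKa + log([A⁻]/[HA]), so log([A⁻]/[HA]) = pH − pKa = 4.84 − 4.8447 = -0.0047. [A⁻]/[HA] = 10^(-0.0047) = 0.989

[A⁻]/[HA] = 0.989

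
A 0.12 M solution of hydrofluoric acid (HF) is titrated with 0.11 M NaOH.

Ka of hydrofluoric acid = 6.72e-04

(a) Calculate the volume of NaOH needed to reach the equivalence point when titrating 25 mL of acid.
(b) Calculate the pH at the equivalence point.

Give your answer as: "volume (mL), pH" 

moles acid = 0.12 × 25/1000 = 0.003 mol; V_base = moles/0.11 × 1000 = 27.3 mL. At equivalence only the conjugate base is present: [A⁻] = 0.003/0.052 = 5.7391e-02 M. Kb = Kw/Ka = 1.49e-11; [OH⁻] = √(Kb × [A⁻]) = 9.2414e-07; pOH = 6.03; pH = 14 - pOH = 7.97.

V = 27.3 mL, pH = 7.97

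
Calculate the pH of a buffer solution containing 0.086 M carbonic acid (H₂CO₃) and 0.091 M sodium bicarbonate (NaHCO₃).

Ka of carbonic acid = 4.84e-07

pKa = -log(4.84e-07) = 6.32. pH = pKa + log([A⁻]/[HA]) = 6.32 + log(0.091/0.086)

pH = 6.34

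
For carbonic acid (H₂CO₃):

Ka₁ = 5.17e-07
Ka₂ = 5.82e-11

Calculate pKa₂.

pKa₂ = -log(Ka₂) = -log(5.82e-11) = 10.24.

pK_{a2} = 10.24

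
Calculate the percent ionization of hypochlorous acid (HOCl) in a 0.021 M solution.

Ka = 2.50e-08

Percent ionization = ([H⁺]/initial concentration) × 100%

Using Ka equilibrium: x² + Ka×x - Ka×C = 0. Solving: [H⁺] = 2.2900e-05. Percent = (2.2900e-05/0.021) × 100

Percent ionization = 0.109%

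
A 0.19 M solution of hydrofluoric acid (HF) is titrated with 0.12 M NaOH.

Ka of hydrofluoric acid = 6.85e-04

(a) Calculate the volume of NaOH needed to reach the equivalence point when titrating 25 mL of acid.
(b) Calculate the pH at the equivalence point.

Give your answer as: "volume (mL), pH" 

moles acid = 0.19 × 25/1000 = 0.00475 mol; V_base = moles/0.12 × 1000 = 39.6 mL. At equivalence only the conjugate base is present: [A⁻] = 0.00475/0.065 = 7.3548e-02 M. Kb = Kw/Ka = 1.46e-11; [OH⁻] = √(Kb × [A⁻]) = 1.0362e-06; pOH = 5.98; pH = 14 - pOH = 8.02.

V = 39.6 mL, pH = 8.02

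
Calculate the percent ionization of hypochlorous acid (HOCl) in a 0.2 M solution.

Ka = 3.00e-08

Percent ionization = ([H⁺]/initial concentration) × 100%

Using Ka equilibrium: x² + Ka×x - Ka×C = 0. Solving: [H⁺] = 7.7445e-05. Percent = (7.7445e-05/0.2) × 100

Percent ionization = 0.0387%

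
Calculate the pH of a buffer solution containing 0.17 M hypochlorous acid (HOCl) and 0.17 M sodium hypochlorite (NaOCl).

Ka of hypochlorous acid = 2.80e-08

pKa = -log(2.80e-08) = 7.55. pH = pKa + log([A⁻]/[HA]) = 7.55 + log(0.17/0.17)

pH = 7.55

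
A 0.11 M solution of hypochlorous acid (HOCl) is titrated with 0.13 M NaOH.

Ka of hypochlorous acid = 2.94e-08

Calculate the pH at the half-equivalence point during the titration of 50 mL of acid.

At half-equivalence [HA] = [A⁻], so Henderson-Hasselbalch gives pH = pKa = -log(2.94e-08) = 7.53.

pH = pKa = 7.53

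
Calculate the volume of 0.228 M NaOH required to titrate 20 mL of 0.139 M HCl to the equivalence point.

At equivalence: moles acid = moles base. moles HCl = 0.139 × 20/1000 = 0.00278 mol. V_base = moles / 0.228 × 1000 = 12.2 mL.

V_{base} = 12.2 mL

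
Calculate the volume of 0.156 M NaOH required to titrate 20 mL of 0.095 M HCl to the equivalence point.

At equivalence: moles acid = moles base. moles HCl = 0.095 × 20/1000 = 0.0019 mol. V_base = moles / 0.156 × 1000 = 12.2 mL.

V_{base} = 12.2 mL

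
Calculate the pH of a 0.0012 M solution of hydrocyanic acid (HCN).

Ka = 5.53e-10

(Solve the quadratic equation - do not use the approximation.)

x² + Ka×x - Ka×C = 0. Using quadratic formula: [H⁺] = 8.1434e-07

pH = 6.09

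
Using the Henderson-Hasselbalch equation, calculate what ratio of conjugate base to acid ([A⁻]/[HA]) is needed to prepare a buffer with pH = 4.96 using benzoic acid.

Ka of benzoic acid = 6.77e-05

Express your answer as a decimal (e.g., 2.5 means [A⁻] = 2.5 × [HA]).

pKa = -log(6.77e-05) = 4.1694. pH = pKa + log([A⁻]/[HA]), so log([A⁻]/[HA]) = pH − pKa = 4.96 − 4.1694 = 0.7906. [A⁻]/[HA] = 10^(0.7906) = 6.17

[A⁻]/[HA] = 6.17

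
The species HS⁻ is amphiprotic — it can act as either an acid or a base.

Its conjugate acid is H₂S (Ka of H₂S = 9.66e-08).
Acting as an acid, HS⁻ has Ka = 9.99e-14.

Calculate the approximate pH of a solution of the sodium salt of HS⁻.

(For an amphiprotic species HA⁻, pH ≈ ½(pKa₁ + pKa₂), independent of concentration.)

pKa₁ = -log(9.66e-08) = 7.02; pKa₂ = -log(9.99e-14) = 13.00. For an amphiprotic species, pH ≈ ½(pKa₁ + pKa₂) = ½(7.02 + 13.00) = 10.01.

pH = 10.01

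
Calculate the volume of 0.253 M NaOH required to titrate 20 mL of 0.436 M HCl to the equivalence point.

At equivalence: moles acid = moles base. moles HCl = 0.436 × 20/1000 = 0.00872 mol. V_base = moles / 0.253 × 1000 = 34.5 mL.

V_{base} = 34.5 mL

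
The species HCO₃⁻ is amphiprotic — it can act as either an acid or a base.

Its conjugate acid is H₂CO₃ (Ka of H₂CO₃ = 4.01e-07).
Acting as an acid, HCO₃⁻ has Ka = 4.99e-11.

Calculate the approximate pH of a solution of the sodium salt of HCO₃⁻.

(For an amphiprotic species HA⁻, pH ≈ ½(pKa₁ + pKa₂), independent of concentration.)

pKa₁ = -log(4.01e-07) = 6.40; pKa₂ = -log(4.99e-11) = 10.30. For an amphiprotic species, pH ≈ ½(pKa₁ + pKa₂) = ½(6.40 + 10.30) = 8.35.

pH = 8.35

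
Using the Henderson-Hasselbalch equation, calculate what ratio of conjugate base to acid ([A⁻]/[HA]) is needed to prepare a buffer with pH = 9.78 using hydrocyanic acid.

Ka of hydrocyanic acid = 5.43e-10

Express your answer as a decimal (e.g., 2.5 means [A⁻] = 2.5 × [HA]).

pKa = -log(5.43e-10) = 9.2652. pH = pKa + log([A⁻]/[HA]), so log([A⁻]/[HA]) = pH − pKa = 9.78 − 9.2652 = 0.5148. [A⁻]/[HA] = 10^(0.5148) = 3.27

[A⁻]/[HA] = 3.27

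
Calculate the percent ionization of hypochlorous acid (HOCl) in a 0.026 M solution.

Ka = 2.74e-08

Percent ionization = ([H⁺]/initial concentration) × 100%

Using Ka equilibrium: x² + Ka×x - Ka×C = 0. Solving: [H⁺] = 2.6677e-05. Percent = (2.6677e-05/0.026) × 100

Percent ionization = 0.103%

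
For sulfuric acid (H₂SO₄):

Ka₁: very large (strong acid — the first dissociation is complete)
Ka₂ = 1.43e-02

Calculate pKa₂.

pKa₂ = -log(Ka₂) = -log(1.43e-02) = 1.84.

pK_{a2} = 1.84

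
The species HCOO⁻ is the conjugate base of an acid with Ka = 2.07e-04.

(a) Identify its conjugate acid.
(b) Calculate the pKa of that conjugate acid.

(a) The conjugate acid is formed by adding one H⁺ to HCOO⁻, giving HCOOH. (b) pKa = -log(Ka) = -log(2.07e-04) = 3.68.

Conjugate acid: HCOOH; pK_a = 3.68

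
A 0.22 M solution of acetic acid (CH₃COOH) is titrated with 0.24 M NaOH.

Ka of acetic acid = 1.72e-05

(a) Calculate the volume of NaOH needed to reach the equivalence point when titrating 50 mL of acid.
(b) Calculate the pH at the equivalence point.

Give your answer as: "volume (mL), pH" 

moles acid = 0.22 × 50/1000 = 0.011 mol; V_base = moles/0.24 × 1000 = 45.8 mL. At equivalence only the conjugate base is present: [A⁻] = 0.011/0.096 = 1.1478e-01 M. Kb = Kw/Ka = 5.81e-10; [OH⁻] = √(Kb × [A⁻]) = 8.1691e-06; pOH = 5.09; pH = 14 - pOH = 8.91.

V = 45.8 mL, pH = 8.91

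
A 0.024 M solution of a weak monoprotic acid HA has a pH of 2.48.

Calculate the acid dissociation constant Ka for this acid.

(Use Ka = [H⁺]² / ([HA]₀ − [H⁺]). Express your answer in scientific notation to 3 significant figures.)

[H⁺] = 10^(−pH) = 10^(−2.48) = 3.311e-03 M. For HA ⇌ H⁺ + A⁻, Ka = [H⁺][A⁻]/[HA] = [H⁺]² / ([HA]₀ − [H⁺]) = (3.311e-03)² / (0.024 − 3.311e-03) = 5.30e-04.

K_a = 5.30e-04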